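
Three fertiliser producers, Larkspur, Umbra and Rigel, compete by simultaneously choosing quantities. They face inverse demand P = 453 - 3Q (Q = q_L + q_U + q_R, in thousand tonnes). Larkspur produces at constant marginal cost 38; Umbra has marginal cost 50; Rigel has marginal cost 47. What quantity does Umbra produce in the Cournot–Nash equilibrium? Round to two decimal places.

Larkspur's profit: π_L = (453 - 3Q)q_L - (38q_L). Setting ∂π_L/∂q_L = 0: 415 - 6q_L - 3(q_U + q_R) = 0.
Umbra's first-order condition: 403 - 6q_U - 3(q_L + q_R) = 0.
Rigel's first-order condition: 406 - 6q_R - 3(q_L + q_U) = 0.
Adding the 3 first-order conditions: 1224 − 12Q = 0, so Q = 102.
Back-substituting: q_L = (415 − 306)/3 = 109/3, q_U = (403 − 306)/3 = 97/3, q_R = (406 − 306)/3 = 100/3.

32.33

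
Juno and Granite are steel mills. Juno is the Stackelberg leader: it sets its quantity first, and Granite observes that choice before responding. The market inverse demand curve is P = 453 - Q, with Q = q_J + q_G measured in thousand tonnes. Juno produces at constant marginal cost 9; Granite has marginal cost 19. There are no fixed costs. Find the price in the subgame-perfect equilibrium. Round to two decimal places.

122.50

Solve by backward induction. Given q_J, the follower Granite maximises π_G = (453 - q_J - q_G)q_G - 19q_G.
∂π_G/∂q_G = 434 - q_J - 2q_G = 0 gives the reaction function q_G = (434 - q_J)/2.
The leader anticipates this reaction. Substituting into P = 453 - Q gives P = 236 - (1/2)q_J, so π_J = (236 - (1/2)q_J)q_J - 9q_J.
The leader's first-order condition 227 - q_J = 0 yields q_J = 227.
Then q_G = (434 - 227)/2 = 207/2.
Total output Q = 661/2, so price P = 453 - 661/2 = 245/2.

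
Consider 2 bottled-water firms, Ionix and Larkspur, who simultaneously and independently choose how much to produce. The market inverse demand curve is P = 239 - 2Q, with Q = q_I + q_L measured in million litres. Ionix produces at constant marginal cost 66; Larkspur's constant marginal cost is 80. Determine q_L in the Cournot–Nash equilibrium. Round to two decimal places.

24.17

Ionix's profit: π_I = (239 - 2Q)q_I - (66q_I). Setting ∂π_I/∂q_I = 0: 173 - 4q_I - 2(q_L) = 0.
Larkspur's profit: π_L = (239 - 2Q)q_L - (80q_L). Setting ∂π_L/∂q_L = 0: 159 - 4q_L - 2(q_I) = 0.
Rearranging gives the reaction functions q_I = (173 - 2q_L)/4 and q_L = (159 - 2q_I)/4.
Substituting one into the other gives q_I = 187/6 and q_L = 145/6.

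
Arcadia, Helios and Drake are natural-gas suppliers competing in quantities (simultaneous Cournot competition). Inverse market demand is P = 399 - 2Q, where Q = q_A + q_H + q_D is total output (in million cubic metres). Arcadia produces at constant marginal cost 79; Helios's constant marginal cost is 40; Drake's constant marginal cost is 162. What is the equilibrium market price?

Arcadia's profit: π_A = (399 - 2Q)q_A - (79q_A). Setting ∂π_A/∂q_A = 0: 320 - 4q_A - 2(q_H + q_D) = 0.
Helios's profit: π_H = (399 - 2Q)q_H - (40q_H). Setting ∂π_H/∂q_H = 0: 359 - 4q_H - 2(q_A + q_D) = 0.
Drake's first-order condition: 237 - 4q_D - 2(q_A + q_H) = 0.
Adding the 3 conditions: 916 − 4Q − 4Q = 0, i.e. Q = 229/2.
Back-substituting: q_A = (320 − 229)/2 = 91/2, q_H = (359 − 229)/2 = 65, q_D = (237 − 229)/2 = 4.
Total output Q = 229/2, so price P = 399 - 2·(229/2) = 170.

170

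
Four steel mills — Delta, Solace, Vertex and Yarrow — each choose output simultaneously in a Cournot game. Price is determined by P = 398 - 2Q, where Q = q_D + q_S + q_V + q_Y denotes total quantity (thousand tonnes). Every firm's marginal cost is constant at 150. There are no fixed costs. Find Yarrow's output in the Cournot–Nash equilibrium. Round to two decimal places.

24.80

Each firm earns π_i = (398 - 2Q)q_i - 150q_i.
Setting ∂π_i/∂q_i = 0 with rivals' quantities fixed: 248 - 4q_i - 2·Σ_{j≠i} q_j = 0.
With identical firms every q_j equals q_i, so Σ_{j≠i} q_j = 3q_i and 248 = 10q_i, giving q_i = 124/5.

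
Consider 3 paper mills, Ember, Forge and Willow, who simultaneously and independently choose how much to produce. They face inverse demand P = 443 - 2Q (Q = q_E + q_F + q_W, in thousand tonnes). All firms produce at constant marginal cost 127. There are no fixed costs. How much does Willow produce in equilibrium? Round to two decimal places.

39.50

A representative firm's profit is π_i = q_i(443 - 2Q) - 127q_i.
Setting ∂π_i/∂q_i = 0 with rivals' quantities fixed: 316 - 4q_i - 2·Σ_{j≠i} q_j = 0.
By symmetry each firm produces the same amount; substituting Σ_{j≠i} q_j = 2q_i yields q_i = 316/8 = 79/2.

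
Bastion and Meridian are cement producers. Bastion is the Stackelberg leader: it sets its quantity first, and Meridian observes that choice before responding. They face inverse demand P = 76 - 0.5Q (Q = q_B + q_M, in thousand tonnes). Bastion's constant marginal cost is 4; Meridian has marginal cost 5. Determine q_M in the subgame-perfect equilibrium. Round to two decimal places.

34.50

Solve by backward induction. Given q_B, the follower Meridian maximises π_M = (76 - (1/2)q_B - (1/2)q_M)q_M - 5q_M.
∂π_M/∂q_M = 71 - (1/2)q_B - q_M = 0 gives the reaction function q_M = (71 - (1/2)q_B).
Bastion substitutes q_M(q_B) into its own profit: π_B = q_B(76 - (1/2)q_B - (71 - (1/2)q_B)/2) - 4q_B = (81/2 - (1/4)q_B)q_B - 4q_B.
Maximising: ∂π_B/∂q_B = 73/2 - (1/2)q_B = 0, giving q_B = 73.
Then q_M = (71 - (1/2)·73) = 69/2.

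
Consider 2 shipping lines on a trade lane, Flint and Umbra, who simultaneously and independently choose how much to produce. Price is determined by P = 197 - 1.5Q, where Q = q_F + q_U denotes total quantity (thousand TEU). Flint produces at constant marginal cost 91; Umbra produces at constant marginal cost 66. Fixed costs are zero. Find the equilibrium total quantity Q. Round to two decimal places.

52.67

Flint's profit: π_F = (197 - 1.5Q)q_F - (91q_F). Setting ∂π_F/∂q_F = 0: 106 - 3q_F - (3/2)(q_U) = 0.
Umbra's first-order condition: 131 - 3q_U - (3/2)(q_F) = 0.
So q_F = (106 - (3/2)q_U)/3 and q_U = (131 - (3/2)q_F)/3.
Solving the pair: q_F = 18, q_U = 104/3.
Total output Q = 18 + 104/3 = 158/3.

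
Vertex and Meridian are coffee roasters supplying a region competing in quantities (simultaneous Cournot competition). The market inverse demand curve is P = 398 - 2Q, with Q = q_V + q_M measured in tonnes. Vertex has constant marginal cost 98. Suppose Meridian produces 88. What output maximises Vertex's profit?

31

With the rival's output fixed at 88, Vertex's profit is π_V = (398 - 2·88 - 2q_V)q_V - (98q_V) = (222 - 2q_V)q_V - (98q_V).
∂π_V/∂q_V = 124 - 4q_V = 0, so q_V = 31.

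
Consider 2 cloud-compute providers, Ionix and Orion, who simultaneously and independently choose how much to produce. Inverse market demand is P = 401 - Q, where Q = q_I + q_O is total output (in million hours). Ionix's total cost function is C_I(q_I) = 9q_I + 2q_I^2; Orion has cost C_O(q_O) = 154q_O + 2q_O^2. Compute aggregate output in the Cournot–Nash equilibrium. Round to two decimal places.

Ionix's profit: π_I = (401 - Q)q_I - (9q_I + 2q_I²). Setting ∂π_I/∂q_I = 0: 392 - 6q_I - (q_O) = 0.
Orion's profit: π_O = (401 - Q)q_O - (154q_O + 2q_O²). Setting ∂π_O/∂q_O = 0: 247 - 6q_O - (q_I) = 0.
Best responses: q_I = (392 - q_O)/6, q_O = (247 - q_I)/6.
Substituting one into the other gives q_I = 421/7 and q_O = 218/7.
Total output Q = 421/7 + 218/7 = 639/7.

91.29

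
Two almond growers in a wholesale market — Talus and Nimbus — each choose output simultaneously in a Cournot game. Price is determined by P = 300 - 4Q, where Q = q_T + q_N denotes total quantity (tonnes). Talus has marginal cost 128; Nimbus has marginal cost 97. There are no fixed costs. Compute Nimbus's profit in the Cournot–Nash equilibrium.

1521

Talus's profit: π_T = (300 - 4Q)q_T - (128q_T). Setting ∂π_T/∂q_T = 0: 172 - 8q_T - 4(q_N) = 0.
Nimbus's first-order condition: 203 - 8q_N - 4(q_T) = 0.
Rearranging gives the reaction functions q_T = (172 - 4q_N)/8 and q_N = (203 - 4q_T)/8.
Substituting one into the other gives q_T = 47/4 and q_N = 39/2.
Price P = 300 - 4·(125/4) = 175.
Nimbus's profit: (175 - 97)·(39/2) = 1521.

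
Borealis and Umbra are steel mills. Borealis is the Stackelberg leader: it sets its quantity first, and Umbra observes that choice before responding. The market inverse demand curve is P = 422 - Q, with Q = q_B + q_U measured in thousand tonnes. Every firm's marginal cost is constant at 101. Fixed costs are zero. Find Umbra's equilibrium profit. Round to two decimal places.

6440.06

Solve by backward induction. Given q_B, the follower Umbra maximises π_U = (422 - q_B - q_U)q_U - 101q_U.
Setting the follower's marginal profit to zero, 321 - q_B - 2q_U = 0, i.e. q_U = (321 - q_B)/2.
Borealis substitutes q_U(q_B) into its own profit: π_B = q_B(422 - q_B - (321 - q_B)/2) - 101q_B = (523/2 - (1/2)q_B)q_B - 101q_B.
The leader's first-order condition 321/2 - q_B = 0 yields q_B = 321/2.
Then q_U = (321 - 321/2)/2 = 321/4.
Price P = 422 - 963/4 = 725/4.
Umbra's profit: (725/4 - 101)·(321/4) = 6440.0625.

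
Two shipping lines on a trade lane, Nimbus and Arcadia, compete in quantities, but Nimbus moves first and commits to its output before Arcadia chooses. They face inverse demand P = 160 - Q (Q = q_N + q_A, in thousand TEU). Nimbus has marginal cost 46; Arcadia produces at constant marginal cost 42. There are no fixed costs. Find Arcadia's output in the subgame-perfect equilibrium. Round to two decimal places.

31.50

The follower Arcadia best-responds to any q_N: π_A = (160 - Q)q_A - 42q_A.
Follower FOC: 118 - q_N - 2q_A = 0, so q_A(q_N) = (118 - q_N)/2.
Nimbus substitutes q_A(q_N) into its own profit: π_N = q_N(160 - q_N - (118 - q_N)/2) - 46q_N = (101 - (1/2)q_N)q_N - 46q_N.
The leader's first-order condition 55 - q_N = 0 yields q_N = 55.
Then q_A = (118 - 55)/2 = 63/2.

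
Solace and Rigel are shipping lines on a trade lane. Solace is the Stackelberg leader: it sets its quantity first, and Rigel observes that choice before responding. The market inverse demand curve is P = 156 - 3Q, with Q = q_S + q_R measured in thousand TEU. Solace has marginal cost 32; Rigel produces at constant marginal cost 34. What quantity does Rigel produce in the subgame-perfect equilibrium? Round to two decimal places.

The follower Rigel best-responds to any q_S: π_R = (156 - 3Q)q_R - 34q_R.
Setting the follower's marginal profit to zero, 122 - 3q_S - 6q_R = 0, i.e. q_R = (122 - 3q_S)/6.
The leader anticipates this reaction. Substituting into P = 156 - 3Q gives P = 95 - (3/2)q_S, so π_S = (95 - (3/2)q_S)q_S - 32q_S.
The leader's first-order condition 63 - 3q_S = 0 yields q_S = 21.
Then q_R = (122 - 3·21)/6 = 59/6.

9.83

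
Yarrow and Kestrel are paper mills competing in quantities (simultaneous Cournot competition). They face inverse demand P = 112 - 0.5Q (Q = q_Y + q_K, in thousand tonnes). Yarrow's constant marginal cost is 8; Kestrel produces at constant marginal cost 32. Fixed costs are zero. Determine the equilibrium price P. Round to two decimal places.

50.67

Yarrow's profit: π_Y = (112 - 0.5Q)q_Y - (8q_Y). Setting ∂π_Y/∂q_Y = 0: 104 - q_Y - (1/2)(q_K) = 0.
Kestrel's profit: π_K = (112 - 0.5Q)q_K - (32q_K). Setting ∂π_K/∂q_K = 0: 80 - q_K - (1/2)(q_Y) = 0.
Best responses: q_Y = (104 - (1/2)q_K), q_K = (80 - (1/2)q_Y).
Solving the pair: q_Y = 256/3, q_K = 112/3.
Total output Q = 368/3, so price P = 112 - (1/2)·(368/3) = 152/3.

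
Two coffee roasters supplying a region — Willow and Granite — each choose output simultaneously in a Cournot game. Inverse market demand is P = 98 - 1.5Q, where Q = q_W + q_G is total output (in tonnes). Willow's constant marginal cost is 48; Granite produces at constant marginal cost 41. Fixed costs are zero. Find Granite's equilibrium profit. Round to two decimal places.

303.41

Willow's profit: π_W = (98 - 1.5Q)q_W - (48q_W). Setting ∂π_W/∂q_W = 0: 50 - 3q_W - (3/2)(q_G) = 0.
Granite's first-order condition: 57 - 3q_G - (3/2)(q_W) = 0.
Rearranging gives the reaction functions q_W = (50 - (3/2)q_G)/3 and q_G = (57 - (3/2)q_W)/3.
Substituting one into the other gives q_W = 86/9 and q_G = 128/9.
Price P = 98 - (3/2)·(214/9) = 187/3.
Granite's profit: (187/3 - 41)·(128/9) = 303.4074.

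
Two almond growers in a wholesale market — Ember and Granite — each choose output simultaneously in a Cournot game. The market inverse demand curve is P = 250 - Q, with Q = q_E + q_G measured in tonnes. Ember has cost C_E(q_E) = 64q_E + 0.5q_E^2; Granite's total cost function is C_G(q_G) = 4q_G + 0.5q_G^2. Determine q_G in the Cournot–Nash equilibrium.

Ember's profit: π_E = (250 - Q)q_E - (64q_E + (1/2)q_E²). Setting ∂π_E/∂q_E = 0: 186 - 3q_E - (q_G) = 0.
Granite's first-order condition: 246 - 3q_G - (q_E) = 0.
So q_E = (186 - q_G)/3 and q_G = (246 - q_E)/3.
Substituting one into the other gives q_E = 39 and q_G = 69.

69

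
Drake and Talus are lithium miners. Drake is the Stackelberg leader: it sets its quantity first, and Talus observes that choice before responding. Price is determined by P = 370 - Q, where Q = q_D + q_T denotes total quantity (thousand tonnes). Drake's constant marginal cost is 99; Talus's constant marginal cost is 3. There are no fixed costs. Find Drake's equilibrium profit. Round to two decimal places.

The follower Talus best-responds to any q_D: π_T = (370 - Q)q_T - 3q_T.
∂π_T/∂q_T = 367 - q_D - 2q_T = 0 gives the reaction function q_T = (367 - q_D)/2.
The leader anticipates this reaction. Substituting into P = 370 - Q gives P = 373/2 - (1/2)q_D, so π_D = (373/2 - (1/2)q_D)q_D - 99q_D.
Maximising: ∂π_D/∂q_D = 175/2 - q_D = 0, giving q_D = 175/2.
Then q_T = (367 - 175/2)/2 = 559/4.
Price P = 370 - 909/4 = 571/4.
Drake's profit: (571/4 - 99)·(175/2) = 3828.1250.

3828.13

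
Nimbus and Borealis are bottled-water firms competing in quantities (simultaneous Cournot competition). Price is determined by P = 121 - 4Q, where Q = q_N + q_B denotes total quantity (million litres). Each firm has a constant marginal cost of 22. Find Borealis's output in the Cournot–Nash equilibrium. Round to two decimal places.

8.25

A representative firm's profit is π_i = q_i(121 - 4Q) - 22q_i.
First-order condition (treating rivals' output as given): 99 - 8q_i - 4q_j = 0.
By symmetry each firm produces the same amount; substituting q_j = q_i yields q_i = 99/12 = 33/4.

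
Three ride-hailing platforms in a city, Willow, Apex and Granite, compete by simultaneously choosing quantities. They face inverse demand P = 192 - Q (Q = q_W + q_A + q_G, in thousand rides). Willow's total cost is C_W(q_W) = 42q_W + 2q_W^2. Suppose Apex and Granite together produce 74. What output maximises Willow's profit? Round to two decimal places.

12.67

With rivals' combined output fixed at 74, Willow's profit is π_W = (192 - 74 - q_W)q_W - (42q_W + 2q_W²) = (118 - q_W)q_W - (42q_W + 2q_W²).
∂π_W/∂q_W = 76 - 6q_W = 0, so q_W = 38/3.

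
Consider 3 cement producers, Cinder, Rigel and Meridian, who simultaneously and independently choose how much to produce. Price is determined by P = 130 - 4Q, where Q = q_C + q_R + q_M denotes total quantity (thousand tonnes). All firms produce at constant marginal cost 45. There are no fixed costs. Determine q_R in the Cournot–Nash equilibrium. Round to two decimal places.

Each firm earns π_i = (130 - 4Q)q_i - 45q_i.
First-order condition (treating rivals' output as given): 85 - 8q_i - 4·Σ_{j≠i} q_j = 0.
By symmetry each firm produces the same amount; substituting Σ_{j≠i} q_j = 2q_i yields q_i = 85/16.

5.31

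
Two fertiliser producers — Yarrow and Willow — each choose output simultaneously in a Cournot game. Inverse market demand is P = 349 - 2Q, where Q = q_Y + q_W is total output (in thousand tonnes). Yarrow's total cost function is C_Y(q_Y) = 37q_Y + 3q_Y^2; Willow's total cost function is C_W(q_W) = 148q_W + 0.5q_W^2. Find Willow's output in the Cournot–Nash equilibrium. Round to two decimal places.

Yarrow's profit: π_Y = (349 - 2Q)q_Y - (37q_Y + 3q_Y²). Setting ∂π_Y/∂q_Y = 0: 312 - 10q_Y - 2(q_W) = 0.
Willow's first-order condition: 201 - 5q_W - 2(q_Y) = 0.
Rearranging gives the reaction functions q_Y = (312 - 2q_W)/10 and q_W = (201 - 2q_Y)/5.
Solving the pair: q_Y = 579/23, q_W = 693/23.

30.13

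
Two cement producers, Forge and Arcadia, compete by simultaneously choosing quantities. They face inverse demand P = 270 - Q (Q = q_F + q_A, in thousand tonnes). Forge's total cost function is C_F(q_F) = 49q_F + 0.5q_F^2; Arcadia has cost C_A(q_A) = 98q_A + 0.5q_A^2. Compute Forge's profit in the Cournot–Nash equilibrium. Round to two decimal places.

Forge's profit: π_F = (270 - Q)q_F - (49q_F + (1/2)q_F²). Setting ∂π_F/∂q_F = 0: 221 - 3q_F - (q_A) = 0.
Arcadia's profit: π_A = (270 - Q)q_A - (98q_A + (1/2)q_A²). Setting ∂π_A/∂q_A = 0: 172 - 3q_A - (q_F) = 0.
Rearranging gives the reaction functions q_F = (221 - q_A)/3 and q_A = (172 - q_F)/3.
Substituting one into the other gives q_F = 491/8 and q_A = 295/8.
Price P = 270 - 393/4 = 687/4.
Forge's profit: (687/4)·(491/8) - 49·(491/8) - (1/2)(491/8)² = 5650.3359.

5650.34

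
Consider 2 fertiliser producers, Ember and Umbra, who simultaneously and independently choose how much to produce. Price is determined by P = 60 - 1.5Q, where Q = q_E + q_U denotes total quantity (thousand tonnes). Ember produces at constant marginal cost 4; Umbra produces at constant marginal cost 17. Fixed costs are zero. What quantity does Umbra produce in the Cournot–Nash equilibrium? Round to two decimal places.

6.67

Ember's profit: π_E = (60 - 1.5Q)q_E - (4q_E). Setting ∂π_E/∂q_E = 0: 56 - 3q_E - (3/2)(q_U) = 0.
Umbra's first-order condition: 43 - 3q_U - (3/2)(q_E) = 0.
Rearranging gives the reaction functions q_E = (56 - (3/2)q_U)/3 and q_U = (43 - (3/2)q_E)/3.
Solving the pair: q_E = 46/3, q_U = 20/3.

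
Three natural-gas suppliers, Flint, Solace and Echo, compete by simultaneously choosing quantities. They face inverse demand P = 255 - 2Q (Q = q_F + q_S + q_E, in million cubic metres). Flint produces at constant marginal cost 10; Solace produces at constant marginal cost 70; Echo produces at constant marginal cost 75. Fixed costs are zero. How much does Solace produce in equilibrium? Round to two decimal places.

16.25

Flint's profit: π_F = (255 - 2Q)q_F - (10q_F). Setting ∂π_F/∂q_F = 0: 245 - 4q_F - 2(q_S + q_E) = 0.
Solace's profit: π_S = (255 - 2Q)q_S - (70q_S). Setting ∂π_S/∂q_S = 0: 185 - 4q_S - 2(q_F + q_E) = 0.
Echo's first-order condition: 180 - 4q_E - 2(q_F + q_S) = 0.
Summing all 3 equations gives 610 − 8Q = 0, hence Q = 305/4.
Back-substituting: q_F = (245 − 305/2)/2 = 185/4, q_S = (185 − 305/2)/2 = 65/4, q_E = (180 − 305/2)/2 = 55/4.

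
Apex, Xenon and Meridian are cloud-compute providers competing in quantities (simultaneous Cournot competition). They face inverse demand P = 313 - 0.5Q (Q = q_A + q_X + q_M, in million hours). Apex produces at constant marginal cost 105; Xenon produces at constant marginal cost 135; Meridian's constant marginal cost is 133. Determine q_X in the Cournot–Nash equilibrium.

73

Apex's profit: π_A = (313 - 0.5Q)q_A - (105q_A). Setting ∂π_A/∂q_A = 0: 208 - q_A - (1/2)(q_X + q_M) = 0.
Xenon's first-order condition: 178 - q_X - (1/2)(q_A + q_M) = 0.
Meridian's first-order condition: 180 - q_M - (1/2)(q_A + q_X) = 0.
Adding the 3 conditions: 566 − Q − Q = 0, i.e. Q = 283.
Back-substituting: q_A = (208 − 283/2)/(1/2) = 133, q_X = (178 − 283/2)/(1/2) = 73, q_M = (180 − 283/2)/(1/2) = 77.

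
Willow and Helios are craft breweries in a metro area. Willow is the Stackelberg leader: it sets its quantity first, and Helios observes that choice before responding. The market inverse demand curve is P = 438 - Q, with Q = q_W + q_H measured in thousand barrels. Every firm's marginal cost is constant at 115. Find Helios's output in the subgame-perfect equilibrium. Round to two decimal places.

The follower Helios best-responds to any q_W: π_H = (438 - Q)q_H - 115q_H.
∂π_H/∂q_H = 323 - q_W - 2q_H = 0 gives the reaction function q_H = (323 - q_W)/2.
The leader anticipates this reaction. Substituting into P = 438 - Q gives P = 553/2 - (1/2)q_W, so π_W = (553/2 - (1/2)q_W)q_W - 115q_W.
Maximising: ∂π_W/∂q_W = 323/2 - q_W = 0, giving q_W = 323/2.
Then q_H = (323 - 323/2)/2 = 323/4.

80.75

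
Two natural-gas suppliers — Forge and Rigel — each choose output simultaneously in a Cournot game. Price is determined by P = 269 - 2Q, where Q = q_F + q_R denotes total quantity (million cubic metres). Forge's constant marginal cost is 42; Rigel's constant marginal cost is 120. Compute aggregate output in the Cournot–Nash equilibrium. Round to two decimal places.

Forge's profit: π_F = (269 - 2Q)q_F - (42q_F). Setting ∂π_F/∂q_F = 0: 227 - 4q_F - 2(q_R) = 0.
Rigel's first-order condition: 149 - 4q_R - 2(q_F) = 0.
Rearranging gives the reaction functions q_F = (227 - 2q_R)/4 and q_R = (149 - 2q_F)/4.
Solving the pair: q_F = 305/6, q_R = 71/6.
Total output Q = 305/6 + 71/6 = 188/3.

62.67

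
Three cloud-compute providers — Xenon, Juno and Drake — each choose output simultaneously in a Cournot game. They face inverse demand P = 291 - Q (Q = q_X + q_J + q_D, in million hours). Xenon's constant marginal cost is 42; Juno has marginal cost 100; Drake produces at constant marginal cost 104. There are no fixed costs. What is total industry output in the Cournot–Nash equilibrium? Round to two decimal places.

Xenon's profit: π_X = (291 - Q)q_X - (42q_X). Setting ∂π_X/∂q_X = 0: 249 - 2q_X - (q_J + q_D) = 0.
Juno's first-order condition: 191 - 2q_J - (q_X + q_D) = 0.
Drake's profit: π_D = (291 - Q)q_D - (104q_D). Setting ∂π_D/∂q_D = 0: 187 - 2q_D - (q_X + q_J) = 0.
Adding the 3 first-order conditions: 627 − 4Q = 0, so Q = 627/4.
Back-substituting: q_X = (249 − 627/4) = 369/4, q_J = (191 − 627/4) = 137/4, q_D = (187 − 627/4) = 121/4.
Total output Q = 369/4 + 137/4 + 121/4 = 627/4.

156.75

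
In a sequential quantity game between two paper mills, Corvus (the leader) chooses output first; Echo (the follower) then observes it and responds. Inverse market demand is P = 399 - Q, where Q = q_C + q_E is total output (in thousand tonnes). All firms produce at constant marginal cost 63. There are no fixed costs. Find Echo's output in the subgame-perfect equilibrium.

Solve by backward induction. Given q_C, the follower Echo maximises π_E = (399 - q_C - q_E)q_E - 63q_E.
∂π_E/∂q_E = 336 - q_C - 2q_E = 0 gives the reaction function q_E = (336 - q_C)/2.
The leader anticipates this reaction. Substituting into P = 399 - Q gives P = 231 - (1/2)q_C, so π_C = (231 - (1/2)q_C)q_C - 63q_C.
Maximising: ∂π_C/∂q_C = 168 - q_C = 0, giving q_C = 168.
Then q_E = (336 - 168)/2 = 84.

84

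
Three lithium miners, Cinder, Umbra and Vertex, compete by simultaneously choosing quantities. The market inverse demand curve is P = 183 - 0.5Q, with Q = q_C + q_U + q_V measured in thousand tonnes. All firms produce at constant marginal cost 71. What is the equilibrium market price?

A representative firm's profit is π_i = q_i(183 - 0.5Q) - 71q_i.
First-order condition (treating rivals' output as given): 112 - q_i - (1/2)·Σ_{j≠i} q_j = 0.
With identical firms every q_j equals q_i, so Σ_{j≠i} q_j = 2q_i and 112 = 2q_i, giving q_i = 56.
Total output Q = 168, so price P = 183 - (1/2)·168 = 99.

99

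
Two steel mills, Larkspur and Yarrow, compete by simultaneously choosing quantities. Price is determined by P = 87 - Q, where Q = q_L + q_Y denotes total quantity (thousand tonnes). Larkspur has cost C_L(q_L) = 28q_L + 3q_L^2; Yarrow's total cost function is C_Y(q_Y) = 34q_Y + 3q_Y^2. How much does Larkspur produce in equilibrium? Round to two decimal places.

Larkspur's profit: π_L = (87 - Q)q_L - (28q_L + 3q_L²). Setting ∂π_L/∂q_L = 0: 59 - 8q_L - (q_Y) = 0.
Yarrow's first-order condition: 53 - 8q_Y - (q_L) = 0.
So q_L = (59 - q_Y)/8 and q_Y = (53 - q_L)/8.
Solving the pair: q_L = 419/63, q_Y = 365/63.

6.65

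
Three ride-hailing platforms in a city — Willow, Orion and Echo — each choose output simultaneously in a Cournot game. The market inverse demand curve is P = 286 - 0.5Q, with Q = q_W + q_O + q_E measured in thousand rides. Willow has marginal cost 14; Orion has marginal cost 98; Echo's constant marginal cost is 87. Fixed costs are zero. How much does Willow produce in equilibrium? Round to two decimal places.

Willow's profit: π_W = (286 - 0.5Q)q_W - (14q_W). Setting ∂π_W/∂q_W = 0: 272 - q_W - (1/2)(q_O + q_E) = 0.
Orion's first-order condition: 188 - q_O - (1/2)(q_W + q_E) = 0.
Echo's first-order condition: 199 - q_E - (1/2)(q_W + q_O) = 0.
Adding the 3 first-order conditions: 659 − 2Q = 0, so Q = 659/2.
Back-substituting: q_W = (272 − 659/4)/(1/2) = 429/2, q_O = (188 − 659/4)/(1/2) = 93/2, q_E = (199 − 659/4)/(1/2) = 137/2.

214.50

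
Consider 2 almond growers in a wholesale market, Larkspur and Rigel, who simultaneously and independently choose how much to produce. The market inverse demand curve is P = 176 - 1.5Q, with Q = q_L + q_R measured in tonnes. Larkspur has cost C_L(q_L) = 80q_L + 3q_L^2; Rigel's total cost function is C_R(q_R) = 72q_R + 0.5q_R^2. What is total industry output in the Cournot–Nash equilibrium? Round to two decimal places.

Larkspur's profit: π_L = (176 - 1.5Q)q_L - (80q_L + 3q_L²). Setting ∂π_L/∂q_L = 0: 96 - 9q_L - (3/2)(q_R) = 0.
Rigel's first-order condition: 104 - 4q_R - (3/2)(q_L) = 0.
So q_L = (96 - (3/2)q_R)/9 and q_R = (104 - (3/2)q_L)/4.
Solving the pair: q_L = 304/45, q_R = 352/15.
Total output Q = 304/45 + 352/15 = 272/9.

30.22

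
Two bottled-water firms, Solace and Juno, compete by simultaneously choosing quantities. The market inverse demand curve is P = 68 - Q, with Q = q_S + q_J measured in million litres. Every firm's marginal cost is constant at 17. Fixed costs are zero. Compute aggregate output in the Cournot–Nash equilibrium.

34

A representative firm's profit is π_i = q_i(68 - Q) - 17q_i.
Setting ∂π_i/∂q_i = 0 with rivals' quantities fixed: 51 - 2q_i - q_j = 0.
By symmetry each firm produces the same amount; substituting q_j = q_i yields q_i = 51/3 = 17.
Total output Q = 17 + 17 = 34.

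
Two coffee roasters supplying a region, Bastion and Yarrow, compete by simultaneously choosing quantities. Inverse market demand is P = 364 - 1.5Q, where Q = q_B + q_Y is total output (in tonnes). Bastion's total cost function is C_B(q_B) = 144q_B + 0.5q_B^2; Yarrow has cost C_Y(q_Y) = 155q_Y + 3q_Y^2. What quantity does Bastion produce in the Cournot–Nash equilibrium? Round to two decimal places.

49.38

Bastion's profit: π_B = (364 - 1.5Q)q_B - (144q_B + (1/2)q_B²). Setting ∂π_B/∂q_B = 0: 220 - 4q_B - (3/2)(q_Y) = 0.
Yarrow's profit: π_Y = (364 - 1.5Q)q_Y - (155q_Y + 3q_Y²). Setting ∂π_Y/∂q_Y = 0: 209 - 9q_Y - (3/2)(q_B) = 0.
Best responses: q_B = (220 - (3/2)q_Y)/4, q_Y = (209 - (3/2)q_B)/9.
Solving the pair: q_B = 49.3778, q_Y = 14.9926.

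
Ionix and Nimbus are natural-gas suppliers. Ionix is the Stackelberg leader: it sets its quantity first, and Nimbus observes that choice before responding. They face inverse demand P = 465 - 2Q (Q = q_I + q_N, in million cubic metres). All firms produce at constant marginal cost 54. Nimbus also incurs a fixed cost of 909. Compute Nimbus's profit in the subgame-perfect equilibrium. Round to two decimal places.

Solve by backward induction. Given q_I, the follower Nimbus maximises π_N = (465 - 2q_I - 2q_N)q_N - 54q_N.
Follower FOC: 411 - 2q_I - 4q_N = 0, so q_N(q_I) = (411 - 2q_I)/4.
Ionix substitutes q_N(q_I) into its own profit: π_I = q_I(465 - 2q_I - (411 - 2q_I)/2) - 54q_I = (519/2 - q_I)q_I - 54q_I.
Maximising: ∂π_I/∂q_I = 411/2 - 2q_I = 0, giving q_I = 411/4.
Then q_N = (411 - 2·(411/4))/4 = 411/8.
Price P = 465 - 2·(1233/8) = 627/4.
Nimbus's profit: (627/4 - 54)·(411/8) - 909 = 4369.7813.

4369.78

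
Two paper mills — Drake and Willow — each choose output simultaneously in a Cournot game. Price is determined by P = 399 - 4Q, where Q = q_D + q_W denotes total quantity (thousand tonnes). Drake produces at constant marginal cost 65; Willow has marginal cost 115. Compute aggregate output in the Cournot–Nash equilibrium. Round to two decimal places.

Drake's profit: π_D = (399 - 4Q)q_D - (65q_D). Setting ∂π_D/∂q_D = 0: 334 - 8q_D - 4(q_W) = 0.
Willow's profit: π_W = (399 - 4Q)q_W - (115q_W). Setting ∂π_W/∂q_W = 0: 284 - 8q_W - 4(q_D) = 0.
Rearranging gives the reaction functions q_D = (334 - 4q_W)/8 and q_W = (284 - 4q_D)/8.
Substituting one into the other gives q_D = 32 and q_W = 39/2.
Total output Q = 32 + 39/2 = 103/2.

51.50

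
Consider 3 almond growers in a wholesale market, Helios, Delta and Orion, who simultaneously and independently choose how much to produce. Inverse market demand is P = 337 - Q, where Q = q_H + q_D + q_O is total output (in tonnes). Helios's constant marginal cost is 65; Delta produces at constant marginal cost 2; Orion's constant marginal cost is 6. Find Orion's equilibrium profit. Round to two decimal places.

9312.25

Helios's profit: π_H = (337 - Q)q_H - (65q_H). Setting ∂π_H/∂q_H = 0: 272 - 2q_H - (q_D + q_O) = 0.
Delta's profit: π_D = (337 - Q)q_D - (2q_D). Setting ∂π_D/∂q_D = 0: 335 - 2q_D - (q_H + q_O) = 0.
Orion's profit: π_O = (337 - Q)q_O - (6q_O). Setting ∂π_O/∂q_O = 0: 331 - 2q_O - (q_H + q_D) = 0.
Adding the 3 first-order conditions: 938 − 4Q = 0, so Q = 469/2.
Back-substituting: q_H = (272 − 469/2) = 75/2, q_D = (335 − 469/2) = 201/2, q_O = (331 − 469/2) = 193/2.
Price P = 337 - 469/2 = 205/2.
Orion's profit: (205/2 - 6)·(193/2) = 9312.2500.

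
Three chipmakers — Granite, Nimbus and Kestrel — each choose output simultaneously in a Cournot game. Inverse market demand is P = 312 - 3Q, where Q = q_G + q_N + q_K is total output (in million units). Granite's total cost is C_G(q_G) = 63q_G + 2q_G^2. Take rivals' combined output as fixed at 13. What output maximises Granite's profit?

With rivals' combined output fixed at 13, Granite's profit is π_G = (312 - 3·13 - 3q_G)q_G - (63q_G + 2q_G²) = (273 - 3q_G)q_G - (63q_G + 2q_G²).
∂π_G/∂q_G = 210 - 10q_G = 0, so q_G = 21.

21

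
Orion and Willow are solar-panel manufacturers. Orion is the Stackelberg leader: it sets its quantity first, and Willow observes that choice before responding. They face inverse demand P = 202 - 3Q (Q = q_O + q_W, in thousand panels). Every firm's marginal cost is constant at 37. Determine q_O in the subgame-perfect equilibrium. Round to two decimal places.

27.50

The follower Willow best-responds to any q_O: π_W = (202 - 3Q)q_W - 37q_W.
∂π_W/∂q_W = 165 - 3q_O - 6q_W = 0 gives the reaction function q_W = (165 - 3q_O)/6.
The leader anticipates this reaction. Substituting into P = 202 - 3Q gives P = 239/2 - (3/2)q_O, so π_O = (239/2 - (3/2)q_O)q_O - 37q_O.
The leader's first-order condition 165/2 - 3q_O = 0 yields q_O = 55/2.
Then q_W = (165 - 3·(55/2))/6 = 55/4.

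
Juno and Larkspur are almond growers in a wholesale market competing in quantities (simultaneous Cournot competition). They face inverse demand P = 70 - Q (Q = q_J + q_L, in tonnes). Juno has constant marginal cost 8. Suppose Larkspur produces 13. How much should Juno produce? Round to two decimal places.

With the rival's output fixed at 13, Juno's profit is π_J = (70 - 13 - q_J)q_J - (8q_J) = (57 - q_J)q_J - (8q_J).
∂π_J/∂q_J = 49 - 2q_J = 0, so q_J = 49/2.

24.50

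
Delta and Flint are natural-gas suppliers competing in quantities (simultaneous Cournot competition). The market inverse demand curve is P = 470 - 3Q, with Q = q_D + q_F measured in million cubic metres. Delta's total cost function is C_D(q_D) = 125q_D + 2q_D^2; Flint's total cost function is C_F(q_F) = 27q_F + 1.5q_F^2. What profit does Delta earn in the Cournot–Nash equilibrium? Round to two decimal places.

Delta's profit: π_D = (470 - 3Q)q_D - (125q_D + 2q_D²). Setting ∂π_D/∂q_D = 0: 345 - 10q_D - 3(q_F) = 0.
Flint's first-order condition: 443 - 9q_F - 3(q_D) = 0.
So q_D = (345 - 3q_F)/10 and q_F = (443 - 3q_D)/9.
Solving the pair: q_D = 592/27, q_F = 41.9136.
Price P = 470 - 3·63.8395 = 278.4815.
Delta's profit: 278.4815·(592/27) - 125·(592/27) - 2(592/27)² = 2403.7311.

2403.73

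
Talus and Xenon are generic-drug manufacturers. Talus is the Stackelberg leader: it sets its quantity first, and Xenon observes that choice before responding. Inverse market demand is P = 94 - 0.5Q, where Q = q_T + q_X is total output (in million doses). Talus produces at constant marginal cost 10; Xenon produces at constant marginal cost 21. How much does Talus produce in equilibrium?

The follower Xenon best-responds to any q_T: π_X = (94 - 0.5Q)q_X - 21q_X.
∂π_X/∂q_X = 73 - (1/2)q_T - q_X = 0 gives the reaction function q_X = (73 - (1/2)q_T).
Talus substitutes q_X(q_T) into its own profit: π_T = q_T(94 - (1/2)q_T - (73 - (1/2)q_T)/2) - 10q_T = (115/2 - (1/4)q_T)q_T - 10q_T.
Leader FOC: 95/2 - (1/2)q_T = 0, so q_T = 95.
Then q_X = (73 - (1/2)·95) = 51/2.

95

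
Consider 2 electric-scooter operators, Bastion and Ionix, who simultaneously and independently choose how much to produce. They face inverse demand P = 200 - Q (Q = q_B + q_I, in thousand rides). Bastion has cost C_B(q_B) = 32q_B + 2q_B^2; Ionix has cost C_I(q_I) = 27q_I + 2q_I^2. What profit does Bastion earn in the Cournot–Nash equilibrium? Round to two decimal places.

1707.49

Bastion's profit: π_B = (200 - Q)q_B - (32q_B + 2q_B²). Setting ∂π_B/∂q_B = 0: 168 - 6q_B - (q_I) = 0.
Ionix's first-order condition: 173 - 6q_I - (q_B) = 0.
Best responses: q_B = (168 - q_I)/6, q_I = (173 - q_B)/6.
Solving the pair: q_B = 167/7, q_I = 174/7.
Price P = 200 - 341/7 = 1059/7.
Bastion's profit: (1059/7)·(167/7) - 32·(167/7) - 2(167/7)² = 1707.4898.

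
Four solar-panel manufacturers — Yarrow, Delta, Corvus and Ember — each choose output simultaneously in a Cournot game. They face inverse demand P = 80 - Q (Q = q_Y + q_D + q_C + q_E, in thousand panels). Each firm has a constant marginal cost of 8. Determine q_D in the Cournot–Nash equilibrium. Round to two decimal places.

14.40

Each firm earns π_i = (80 - Q)q_i - 8q_i.
First-order condition (treating rivals' output as given): 72 - 2q_i - Σ_{j≠i} q_j = 0.
By symmetry each firm produces the same amount; substituting Σ_{j≠i} q_j = 3q_i yields q_i = 72/5.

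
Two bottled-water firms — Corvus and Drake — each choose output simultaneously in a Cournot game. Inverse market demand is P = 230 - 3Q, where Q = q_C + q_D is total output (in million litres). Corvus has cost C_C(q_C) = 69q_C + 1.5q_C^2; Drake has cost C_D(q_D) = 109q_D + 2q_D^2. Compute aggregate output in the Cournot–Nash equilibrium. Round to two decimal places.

22.88

Corvus's profit: π_C = (230 - 3Q)q_C - (69q_C + (3/2)q_C²). Setting ∂π_C/∂q_C = 0: 161 - 9q_C - 3(q_D) = 0.
Drake's first-order condition: 121 - 10q_D - 3(q_C) = 0.
Rearranging gives the reaction functions q_C = (161 - 3q_D)/9 and q_D = (121 - 3q_C)/10.
Solving the pair: q_C = 1247/81, q_D = 202/27.
Total output Q = 1247/81 + 202/27 = 1853/81.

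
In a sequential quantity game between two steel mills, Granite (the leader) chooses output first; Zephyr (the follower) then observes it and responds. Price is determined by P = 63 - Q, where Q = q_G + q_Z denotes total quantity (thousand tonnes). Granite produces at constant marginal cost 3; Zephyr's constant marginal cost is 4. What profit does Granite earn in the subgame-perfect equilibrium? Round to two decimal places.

465.13

The follower Zephyr best-responds to any q_G: π_Z = (63 - Q)q_Z - 4q_Z.
Setting the follower's marginal profit to zero, 59 - q_G - 2q_Z = 0, i.e. q_Z = (59 - q_G)/2.
Granite substitutes q_Z(q_G) into its own profit: π_G = q_G(63 - q_G - (59 - q_G)/2) - 3q_G = (67/2 - (1/2)q_G)q_G - 3q_G.
The leader's first-order condition 61/2 - q_G = 0 yields q_G = 61/2.
Then q_Z = (59 - 61/2)/2 = 57/4.
Price P = 63 - 179/4 = 73/4.
Granite's profit: (73/4 - 3)·(61/2) = 465.1250.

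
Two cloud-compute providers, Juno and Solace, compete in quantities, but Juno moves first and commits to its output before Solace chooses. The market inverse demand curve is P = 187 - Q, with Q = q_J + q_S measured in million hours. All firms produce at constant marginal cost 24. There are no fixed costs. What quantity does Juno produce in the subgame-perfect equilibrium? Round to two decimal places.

81.50

The follower Solace best-responds to any q_J: π_S = (187 - Q)q_S - 24q_S.
Follower FOC: 163 - q_J - 2q_S = 0, so q_S(q_J) = (163 - q_J)/2.
Juno substitutes q_S(q_J) into its own profit: π_J = q_J(187 - q_J - (163 - q_J)/2) - 24q_J = (211/2 - (1/2)q_J)q_J - 24q_J.
Leader FOC: 163/2 - q_J = 0, so q_J = 163/2.
Then q_S = (163 - 163/2)/2 = 163/4.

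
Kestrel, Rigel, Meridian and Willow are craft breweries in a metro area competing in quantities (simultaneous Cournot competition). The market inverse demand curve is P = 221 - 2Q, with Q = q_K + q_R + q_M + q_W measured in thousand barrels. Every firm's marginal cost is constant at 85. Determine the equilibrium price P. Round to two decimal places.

Each firm earns π_i = (221 - 2Q)q_i - 85q_i.
First-order condition (treating rivals' output as given): 136 - 4q_i - 2·Σ_{j≠i} q_j = 0.
With identical firms every q_j equals q_i, so Σ_{j≠i} q_j = 3q_i and 136 = 10q_i, giving q_i = 68/5.
Total output Q = 272/5, so price P = 221 - 2·(272/5) = 561/5.

112.20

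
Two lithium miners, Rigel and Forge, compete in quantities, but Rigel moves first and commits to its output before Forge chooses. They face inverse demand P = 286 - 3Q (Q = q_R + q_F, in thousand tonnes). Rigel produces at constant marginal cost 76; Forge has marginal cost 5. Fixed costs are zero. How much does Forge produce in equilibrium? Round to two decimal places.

35.25

The follower Forge best-responds to any q_R: π_F = (286 - 3Q)q_F - 5q_F.
Follower FOC: 281 - 3q_R - 6q_F = 0, so q_F(q_R) = (281 - 3q_R)/6.
Rigel substitutes q_F(q_R) into its own profit: π_R = q_R(286 - 3q_R - (281 - 3q_R)/2) - 76q_R = (291/2 - (3/2)q_R)q_R - 76q_R.
Leader FOC: 139/2 - 3q_R = 0, so q_R = 139/6.
Then q_F = (281 - 3·(139/6))/6 = 141/4.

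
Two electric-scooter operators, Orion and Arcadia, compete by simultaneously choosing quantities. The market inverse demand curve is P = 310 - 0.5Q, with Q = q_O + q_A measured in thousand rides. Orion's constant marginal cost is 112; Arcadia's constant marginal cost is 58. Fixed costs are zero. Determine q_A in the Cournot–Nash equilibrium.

Orion's profit: π_O = (310 - 0.5Q)q_O - (112q_O). Setting ∂π_O/∂q_O = 0: 198 - q_O - (1/2)(q_A) = 0.
Arcadia's first-order condition: 252 - q_A - (1/2)(q_O) = 0.
So q_O = (198 - (1/2)q_A) and q_A = (252 - (1/2)q_O).
Substituting one into the other gives q_O = 96 and q_A = 204.

204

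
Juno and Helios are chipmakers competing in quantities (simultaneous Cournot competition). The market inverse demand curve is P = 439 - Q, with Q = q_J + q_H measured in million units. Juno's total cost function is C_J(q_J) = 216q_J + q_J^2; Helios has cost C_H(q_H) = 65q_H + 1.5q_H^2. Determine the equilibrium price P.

333

Juno's profit: π_J = (439 - Q)q_J - (216q_J + q_J²). Setting ∂π_J/∂q_J = 0: 223 - 4q_J - (q_H) = 0.
Helios's profit: π_H = (439 - Q)q_H - (65q_H + (3/2)q_H²). Setting ∂π_H/∂q_H = 0: 374 - 5q_H - (q_J) = 0.
Rearranging gives the reaction functions q_J = (223 - q_H)/4 and q_H = (374 - q_J)/5.
Substituting one into the other gives q_J = 39 and q_H = 67.
Total output Q = 106, so price P = 439 - 106 = 333.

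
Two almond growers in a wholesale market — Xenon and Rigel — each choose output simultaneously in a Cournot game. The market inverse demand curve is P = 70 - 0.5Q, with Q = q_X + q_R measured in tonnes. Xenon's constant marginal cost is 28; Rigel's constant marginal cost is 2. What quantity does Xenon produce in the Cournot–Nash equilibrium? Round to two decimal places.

Xenon's profit: π_X = (70 - 0.5Q)q_X - (28q_X). Setting ∂π_X/∂q_X = 0: 42 - q_X - (1/2)(q_R) = 0.
Rigel's profit: π_R = (70 - 0.5Q)q_R - (2q_R). Setting ∂π_R/∂q_R = 0: 68 - q_R - (1/2)(q_X) = 0.
Best responses: q_X = (42 - (1/2)q_R), q_R = (68 - (1/2)q_X).
Substituting one into the other gives q_X = 32/3 and q_R = 188/3.

10.67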